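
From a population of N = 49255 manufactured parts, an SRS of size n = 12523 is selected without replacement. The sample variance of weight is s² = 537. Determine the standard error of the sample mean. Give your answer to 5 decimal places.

Under SRS without replacement, Var(ȳ) = (1 − f)·s²/n with f = n/N = 12523/49255 = 0.25424830.
Var(ȳ) = (1 − 0.25424830)·537/12523 = 0.74575170·0.042881099 = 0.031978652.
SE(ȳ) = √(0.031978652) = 0.17883.

0.17883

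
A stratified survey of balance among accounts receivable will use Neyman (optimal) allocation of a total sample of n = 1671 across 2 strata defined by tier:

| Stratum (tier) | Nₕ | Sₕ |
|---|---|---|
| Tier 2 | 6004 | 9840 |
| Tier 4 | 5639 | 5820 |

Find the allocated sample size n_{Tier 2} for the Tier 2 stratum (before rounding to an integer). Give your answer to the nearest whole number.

1074

Neyman allocation: nₕ = n·NₕSₕ / Σⱼ NⱼSⱼ.
Σ NⱼSⱼ = 6004·9840 + 5639·5820 = 9.189834 × 10^7.
n_{Tier 2} = 1671·6004·9840 / (9.189834 × 10^7) = 1074.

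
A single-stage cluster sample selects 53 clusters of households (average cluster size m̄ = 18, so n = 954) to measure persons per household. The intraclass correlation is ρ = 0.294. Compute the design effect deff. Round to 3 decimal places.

5.998

deff = 1 + (18 − 1)·0.294 = 1 + 4.998 = 5.998.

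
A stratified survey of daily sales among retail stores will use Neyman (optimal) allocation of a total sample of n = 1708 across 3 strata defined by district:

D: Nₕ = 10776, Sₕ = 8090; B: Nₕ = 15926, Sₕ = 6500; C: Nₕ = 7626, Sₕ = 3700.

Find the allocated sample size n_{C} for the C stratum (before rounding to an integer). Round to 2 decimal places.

Neyman allocation: nₕ = n·NₕSₕ / Σⱼ NⱼSⱼ.
Σ NⱼSⱼ = 10776·8090 + 15926·6500 + 7626·3700 = 2.1891304 × 10^8.
n_{C} = 1708·7626·3700 / (2.1891304 × 10^8) = 220.15.

220.15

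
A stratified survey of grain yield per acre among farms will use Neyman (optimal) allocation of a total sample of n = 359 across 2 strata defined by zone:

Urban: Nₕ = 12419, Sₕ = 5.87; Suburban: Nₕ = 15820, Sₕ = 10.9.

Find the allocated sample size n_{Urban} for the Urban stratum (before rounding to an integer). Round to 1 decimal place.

106.7

Neyman allocation: nₕ = n·NₕSₕ / Σⱼ NⱼSⱼ.
Σ NⱼSⱼ = 12419·5.87 + 15820·10.9 = 245337.53.
n_{Urban} = 359·12419·5.87 / 245337.53 = 106.7.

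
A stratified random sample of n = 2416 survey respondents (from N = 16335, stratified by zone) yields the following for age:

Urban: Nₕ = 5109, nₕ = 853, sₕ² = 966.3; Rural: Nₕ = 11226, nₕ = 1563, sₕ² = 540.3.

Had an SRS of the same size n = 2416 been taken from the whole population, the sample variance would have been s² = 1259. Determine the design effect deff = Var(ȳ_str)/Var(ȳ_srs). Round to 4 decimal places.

0.5244

Var(ȳ_str) = Σ Wₕ²(1−fₕ)sₕ²/nₕ with Wₕ = Nₕ/16335:
  Urban: (5109/16335)²·(1−853/5109)·966.3/853 = 0.092312857
  Rural: (11226/16335)²·(1−1563/11226)·540.3/1563 = 0.14053184
  → Var(ȳ_str) = 0.2328447.
Var(ȳ_srs) = (1 − 2416/16335)·1259/2416 = 0.4440355.
deff = 0.2328447 / 0.4440355 = 0.5244.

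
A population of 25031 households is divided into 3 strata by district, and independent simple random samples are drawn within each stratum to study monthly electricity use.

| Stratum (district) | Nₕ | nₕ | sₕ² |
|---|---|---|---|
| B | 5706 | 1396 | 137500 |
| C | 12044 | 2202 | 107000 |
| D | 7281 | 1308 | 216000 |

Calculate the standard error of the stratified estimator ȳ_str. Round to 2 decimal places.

Var(ȳ_str) = Σₕ Wₕ²(1 − fₕ)sₕ²/nₕ with Wₕ = Nₕ/N, N = 25031.
B: Wₕ = 0.22795733; term = 0.22795733²·(1 − 0.24465475)·137500/1396 = 3.8660718.
C: Wₕ = 0.48116336; term = 0.48116336²·(1 − 0.18282962)·107000/2202 = 9.1931463.
D: Wₕ = 0.29087931; term = 0.29087931²·(1 − 0.17964565)·216000/1308 = 11.462336.
Sum = 24.521554.
SE = √(24.521554) = 4.95.

4.95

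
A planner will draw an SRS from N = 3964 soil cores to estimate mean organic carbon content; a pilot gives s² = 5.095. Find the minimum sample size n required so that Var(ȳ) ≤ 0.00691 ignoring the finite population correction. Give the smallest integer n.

738

Without fpc, n₀ = s²/D = 5.095/0.00691 = 737.3372.
Rounding up, n = 738.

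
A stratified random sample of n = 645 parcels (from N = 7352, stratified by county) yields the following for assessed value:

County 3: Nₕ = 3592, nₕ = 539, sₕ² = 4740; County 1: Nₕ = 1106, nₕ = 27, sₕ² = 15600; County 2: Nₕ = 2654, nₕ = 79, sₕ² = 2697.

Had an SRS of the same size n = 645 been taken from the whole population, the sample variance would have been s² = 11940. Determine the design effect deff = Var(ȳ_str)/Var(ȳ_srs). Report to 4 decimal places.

1.1166

Var(ȳ_str) = Σ Wₕ²(1−fₕ)sₕ²/nₕ with Wₕ = Nₕ/7352:
  County 3: (3592/7352)²·(1−539/3592)·4740/539 = 1.7841925
  County 1: (1106/7352)²·(1−27/1106)·15600/27 = 12.756349
  County 2: (2654/7352)²·(1−79/2654)·2697/79 = 4.3163933
  → Var(ȳ_str) = 18.856935.
Var(ȳ_srs) = (1 − 645/7352)·11940/645 = 16.88758.
deff = 18.856935 / 16.88758 = 1.1166.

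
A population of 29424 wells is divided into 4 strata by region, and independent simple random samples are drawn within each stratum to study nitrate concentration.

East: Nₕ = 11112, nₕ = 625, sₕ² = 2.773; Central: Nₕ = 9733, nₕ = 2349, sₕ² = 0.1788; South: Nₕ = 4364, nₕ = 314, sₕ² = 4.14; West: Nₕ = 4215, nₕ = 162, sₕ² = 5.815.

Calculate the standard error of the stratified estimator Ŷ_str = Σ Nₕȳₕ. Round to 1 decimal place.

1169.9

Var(Ŷ_str) = Σₕ Nₕ²(1 − fₕ)sₕ²/nₕ.
East: 11112²·(1 − 625/11112)·2.773/625 = 517027.15.
Central: 9733²·(1 − 2349/9733)·0.1788/2349 = 5470.4482.
South: 4364²·(1 − 314/4364)·4.14/314 = 233029.26.
West: 4215²·(1 − 162/4215)·5.815/162 = 613209.52.
Sum = 1.3687364 × 10^6.
SE = √(1.3687364 × 10^6) = 1169.9.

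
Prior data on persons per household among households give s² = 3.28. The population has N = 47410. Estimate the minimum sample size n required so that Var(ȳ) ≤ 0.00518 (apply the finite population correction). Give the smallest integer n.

625

Without fpc, n₀ = s²/D = 3.28/0.00518 = 633.2046.
With fpc, (1 − n/N)·s²/n ≤ D requires n ≥ n₀/(1 + n₀/N) = 633.2046/(1 + 633.2046/47410) = 624.8590.
Rounding up, n = 625.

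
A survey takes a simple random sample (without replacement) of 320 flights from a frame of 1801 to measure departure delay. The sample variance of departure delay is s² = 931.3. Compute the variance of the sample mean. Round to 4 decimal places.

Under SRS without replacement, Var(ȳ) = (1 − f)·s²/n with f = n/N = 320/1801 = 0.17767907.
Var(ȳ) = (1 − 0.17767907)·931.3/320 = 0.82232093·2.9103125 = 2.3932109.

2.3932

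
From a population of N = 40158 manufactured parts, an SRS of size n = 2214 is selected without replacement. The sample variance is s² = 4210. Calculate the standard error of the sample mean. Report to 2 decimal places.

Under SRS without replacement, Var(ȳ) = (1 − f)·s²/n with f = n/N = 2214/40158 = 0.05513223.
Var(ȳ) = (1 − 0.05513223)·4210/2214 = 0.94486777·1.9015357 = 1.7966998.
SE(ȳ) = √(1.7966998) = 1.34.

1.34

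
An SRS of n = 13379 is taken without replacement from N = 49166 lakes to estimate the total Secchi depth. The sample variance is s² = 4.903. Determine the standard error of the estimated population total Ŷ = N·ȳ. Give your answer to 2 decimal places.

Var(Ŷ) = N²·Var(ȳ) = N²·(1 − n/N)·s²/n.
f = 13379/49166 = 0.27211894; Var(ȳ) = 0.72788106·4.903/13379 = 2.6674645 × 10^-4.
Var(Ŷ) = 49166² · (2.6674645 × 10^-4) = 644805.01.
SE(Ŷ) = √(644805.01) = 803.00.

803.00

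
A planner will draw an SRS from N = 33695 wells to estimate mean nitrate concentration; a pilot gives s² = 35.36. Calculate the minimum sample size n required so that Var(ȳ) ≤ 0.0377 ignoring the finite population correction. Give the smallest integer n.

938

Without fpc, n₀ = s²/D = 35.36/0.0377 = 937.9310.
Rounding up, n = 938.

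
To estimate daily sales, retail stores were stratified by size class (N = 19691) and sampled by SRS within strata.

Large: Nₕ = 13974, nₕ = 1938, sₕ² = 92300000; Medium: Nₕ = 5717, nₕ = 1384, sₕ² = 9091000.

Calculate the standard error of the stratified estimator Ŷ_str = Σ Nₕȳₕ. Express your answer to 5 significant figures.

Var(Ŷ_str) = Σₕ Nₕ²(1 − fₕ)sₕ²/nₕ.
Large: 13974²·(1 − 1938/13974)·92300000/1938 = 8.0103381 × 10^12.
Medium: 5717²·(1 − 1384/5717)·9091000/1384 = 1.6271682 × 10^11.
Sum = 8.1730549 × 10^12.
SE = √(8.1730549 × 10^12) = 2.8589 × 10^6.

2.8589 × 10^6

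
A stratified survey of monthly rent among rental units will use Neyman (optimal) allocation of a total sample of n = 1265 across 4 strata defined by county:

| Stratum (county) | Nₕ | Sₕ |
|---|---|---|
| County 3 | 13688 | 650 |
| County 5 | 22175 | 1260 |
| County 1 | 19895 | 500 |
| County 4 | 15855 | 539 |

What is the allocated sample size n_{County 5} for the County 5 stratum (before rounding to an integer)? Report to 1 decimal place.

638.8

Neyman allocation: nₕ = n·NₕSₕ / Σⱼ NⱼSⱼ.
Σ NⱼSⱼ = 13688·650 + 22175·1260 + 19895·500 + 15855·539 = 5.5331045 × 10^7.
n_{County 5} = 1265·22175·1260 / (5.5331045 × 10^7) = 638.8.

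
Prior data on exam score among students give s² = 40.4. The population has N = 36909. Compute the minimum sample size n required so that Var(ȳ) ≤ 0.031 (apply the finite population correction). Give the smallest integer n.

1259

Without fpc, n₀ = s²/D = 40.4/0.031 = 1303.2258.
With fpc, (1 − n/N)·s²/n ≤ D requires n ≥ n₀/(1 + n₀/N) = 1303.2258/(1 + 1303.2258/36909) = 1258.7794.
Rounding up, n = 1259.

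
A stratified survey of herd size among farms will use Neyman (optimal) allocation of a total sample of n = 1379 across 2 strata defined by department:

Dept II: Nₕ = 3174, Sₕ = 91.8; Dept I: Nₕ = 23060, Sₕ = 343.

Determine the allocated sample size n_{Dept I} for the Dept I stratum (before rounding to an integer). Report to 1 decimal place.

1330.0

Neyman allocation: nₕ = n·NₕSₕ / Σⱼ NⱼSⱼ.
Σ NⱼSⱼ = 3174·91.8 + 23060·343 = 8.2009532 × 10^6.
n_{Dept I} = 1379·23060·343 / (8.2009532 × 10^6) = 1330.0.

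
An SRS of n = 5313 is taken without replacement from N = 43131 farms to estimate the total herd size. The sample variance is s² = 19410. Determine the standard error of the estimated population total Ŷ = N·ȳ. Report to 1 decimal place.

77194.6

Var(Ŷ) = N²·Var(ȳ) = N²·(1 − n/N)·s²/n.
f = 5313/43131 = 0.12318286; Var(ȳ) = 0.87681714·19410/5313 = 3.2032789.
Var(Ŷ) = 43131² · 3.2032789 = 5.9590058 × 10^9.
SE(Ŷ) = √(5.9590058 × 10^9) = 77194.6.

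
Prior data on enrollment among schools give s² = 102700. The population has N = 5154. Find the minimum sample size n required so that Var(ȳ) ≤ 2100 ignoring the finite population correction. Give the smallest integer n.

49

Without fpc, n₀ = s²/D = 102700/2100 = 48.9048.
Rounding up, n = 49.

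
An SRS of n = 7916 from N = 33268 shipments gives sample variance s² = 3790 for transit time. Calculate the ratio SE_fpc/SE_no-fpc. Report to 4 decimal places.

0.8730

f = n/N = 7916/33268 = 0.23794637.
SE_no-fpc = √(s²/n) = 0.69193725; SE_fpc = √((1−f)s²/n) = 0.60403135.
Ratio = √(1−f) = 0.87295683.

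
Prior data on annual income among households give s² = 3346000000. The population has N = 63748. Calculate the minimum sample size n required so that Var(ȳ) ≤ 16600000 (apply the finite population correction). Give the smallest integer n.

201

Without fpc, n₀ = s²/D = 3346000000/16600000 = 201.5663.
With fpc, (1 − n/N)·s²/n ≤ D requires n ≥ n₀/(1 + n₀/N) = 201.5663/(1 + 201.5663/63748) = 200.9310.
Rounding up, n = 201.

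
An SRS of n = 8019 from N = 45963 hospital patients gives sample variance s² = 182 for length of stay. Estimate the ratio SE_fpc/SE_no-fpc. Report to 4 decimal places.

0.9086

f = n/N = 8019/45963 = 0.17446642.
SE_no-fpc = √(s²/n) = 0.15065224; SE_fpc = √((1−f)s²/n) = 0.13688093.
Ratio = √(1−f) = 0.90858879.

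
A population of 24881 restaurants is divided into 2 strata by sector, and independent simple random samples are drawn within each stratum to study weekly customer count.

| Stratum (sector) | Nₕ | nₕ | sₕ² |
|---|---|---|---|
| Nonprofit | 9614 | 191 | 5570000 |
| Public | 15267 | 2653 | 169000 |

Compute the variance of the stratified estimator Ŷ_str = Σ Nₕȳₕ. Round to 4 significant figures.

2.654 × 10^12

Var(Ŷ_str) = Σₕ Nₕ²(1 − fₕ)sₕ²/nₕ.
Nonprofit: 9614²·(1 − 191/9614)·5570000/191 = 2.6418925 × 10^12.
Public: 15267²·(1 − 2653/15267)·169000/2653 = 1.2267498 × 10^10.
Sum = 2.65416 × 10^12.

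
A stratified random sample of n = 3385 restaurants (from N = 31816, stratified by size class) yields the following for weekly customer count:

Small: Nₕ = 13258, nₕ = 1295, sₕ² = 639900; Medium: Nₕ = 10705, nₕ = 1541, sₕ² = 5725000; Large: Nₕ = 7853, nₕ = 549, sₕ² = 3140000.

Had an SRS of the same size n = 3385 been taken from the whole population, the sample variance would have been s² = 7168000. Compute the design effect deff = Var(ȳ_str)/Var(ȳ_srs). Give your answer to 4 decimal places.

0.4025

Var(ȳ_str) = Σ Wₕ²(1−fₕ)sₕ²/nₕ with Wₕ = Nₕ/31816:
  Small: (13258/31816)²·(1−1295/13258)·639900/1295 = 77.422877
  Medium: (10705/31816)²·(1−1541/10705)·5725000/1541 = 360.04223
  Large: (7853/31816)²·(1−549/7853)·3140000/549 = 324.08767
  → Var(ȳ_str) = 761.55278.
Var(ȳ_srs) = (1 − 3385/31816)·7168000/3385 = 1892.2821.
deff = 761.55278 / 1892.2821 = 0.4025.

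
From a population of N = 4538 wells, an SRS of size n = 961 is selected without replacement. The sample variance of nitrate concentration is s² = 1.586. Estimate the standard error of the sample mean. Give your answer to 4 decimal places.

0.0361

Under SRS without replacement, Var(ȳ) = (1 − f)·s²/n with f = n/N = 961/4538 = 0.21176730.
Var(ȳ) = (1 − 0.21176730)·1.586/961 = 0.78823270·0.0016503642 = 0.001300871.
SE(ȳ) = √(0.001300871) = 0.0361.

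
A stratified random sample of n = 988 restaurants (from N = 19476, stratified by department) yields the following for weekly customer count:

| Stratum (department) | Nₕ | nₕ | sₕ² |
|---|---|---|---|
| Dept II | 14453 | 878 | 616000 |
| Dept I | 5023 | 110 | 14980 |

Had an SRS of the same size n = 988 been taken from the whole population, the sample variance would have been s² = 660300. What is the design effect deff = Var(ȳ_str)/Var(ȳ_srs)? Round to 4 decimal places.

0.5860

Var(ȳ_str) = Σ Wₕ²(1−fₕ)sₕ²/nₕ with Wₕ = Nₕ/19476:
  Dept II: (14453/19476)²·(1−878/14453)·616000/878 = 362.89794
  Dept I: (5023/19476)²·(1−110/5023)·14980/110 = 8.8599147
  → Var(ȳ_str) = 371.75785.
Var(ȳ_srs) = (1 − 988/19476)·660300/988 = 634.41657.
deff = 371.75785 / 634.41657 = 0.5860.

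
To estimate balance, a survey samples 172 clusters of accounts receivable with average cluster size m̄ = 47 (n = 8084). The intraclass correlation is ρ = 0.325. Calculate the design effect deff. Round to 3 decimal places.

15.950

deff = 1 + (47 − 1)·0.325 = 1 + 14.95 = 15.95.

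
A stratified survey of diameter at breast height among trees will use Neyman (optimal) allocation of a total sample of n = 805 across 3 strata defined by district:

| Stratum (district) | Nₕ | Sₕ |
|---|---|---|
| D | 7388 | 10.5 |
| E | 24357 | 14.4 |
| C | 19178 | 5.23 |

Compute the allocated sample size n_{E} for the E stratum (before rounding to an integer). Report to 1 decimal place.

Neyman allocation: nₕ = n·NₕSₕ / Σⱼ NⱼSⱼ.
Σ NⱼSⱼ = 7388·10.5 + 24357·14.4 + 19178·5.23 = 528615.74.
n_{E} = 805·24357·14.4 / 528615.74 = 534.1.

534.1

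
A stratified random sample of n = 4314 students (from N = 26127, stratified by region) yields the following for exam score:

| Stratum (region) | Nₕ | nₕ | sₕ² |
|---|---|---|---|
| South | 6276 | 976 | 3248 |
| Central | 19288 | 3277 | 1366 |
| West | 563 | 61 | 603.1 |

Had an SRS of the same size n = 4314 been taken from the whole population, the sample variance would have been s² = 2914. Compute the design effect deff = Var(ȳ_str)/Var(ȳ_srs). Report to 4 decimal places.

Var(ȳ_str) = Σ Wₕ²(1−fₕ)sₕ²/nₕ with Wₕ = Nₕ/26127:
  South: (6276/26127)²·(1−976/6276)·3248/976 = 0.16216081
  Central: (19288/26127)²·(1−3277/19288)·1366/3277 = 0.18858225
  West: (563/26127)²·(1−61/563)·603.1/61 = 0.0040934785
  → Var(ȳ_str) = 0.35483654.
Var(ȳ_srs) = (1 − 4314/26127)·2914/4314 = 0.56394307.
deff = 0.35483654 / 0.56394307 = 0.6292.

0.6292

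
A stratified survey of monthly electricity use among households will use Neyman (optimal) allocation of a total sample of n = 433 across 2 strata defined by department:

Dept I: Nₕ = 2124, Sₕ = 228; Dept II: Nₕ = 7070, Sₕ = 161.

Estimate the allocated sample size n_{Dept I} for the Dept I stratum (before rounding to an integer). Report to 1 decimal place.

Neyman allocation: nₕ = n·NₕSₕ / Σⱼ NⱼSⱼ.
Σ NⱼSⱼ = 2124·228 + 7070·161 = 1.622542 × 10^6.
n_{Dept I} = 433·2124·228 / (1.622542 × 10^6) = 129.2.

129.2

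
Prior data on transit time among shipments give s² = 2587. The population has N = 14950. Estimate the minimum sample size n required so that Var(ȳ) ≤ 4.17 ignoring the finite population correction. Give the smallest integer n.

621

Without fpc, n₀ = s²/D = 2587/4.17 = 620.3837.
Rounding up, n = 621.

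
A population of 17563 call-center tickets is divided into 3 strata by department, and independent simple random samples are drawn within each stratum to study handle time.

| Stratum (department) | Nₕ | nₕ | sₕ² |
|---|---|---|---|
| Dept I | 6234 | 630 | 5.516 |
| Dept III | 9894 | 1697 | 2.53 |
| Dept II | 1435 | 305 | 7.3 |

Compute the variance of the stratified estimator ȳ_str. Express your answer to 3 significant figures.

0.00151

Var(ȳ_str) = Σₕ Wₕ²(1 − fₕ)sₕ²/nₕ with Wₕ = Nₕ/N, N = 17563.
Dept I: Wₕ = 0.35495075; term = 0.35495075²·(1 − 0.10105871)·5.516/630 = 9.9163359 × 10^-4.
Dept III: Wₕ = 0.56334339; term = 0.56334339²·(1 − 0.17151809)·2.53/1697 = 3.919838 × 10^-4.
Dept II: Wₕ = 0.08170586; term = 0.08170586²·(1 − 0.21254355)·7.3/305 = 1.2582182 × 10^-4.
Sum = 0.0015094392.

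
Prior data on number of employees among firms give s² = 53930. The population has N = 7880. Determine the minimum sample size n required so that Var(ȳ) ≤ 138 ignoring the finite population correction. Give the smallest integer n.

Without fpc, n₀ = s²/D = 53930/138 = 390.7971.
Rounding up, n = 391.

391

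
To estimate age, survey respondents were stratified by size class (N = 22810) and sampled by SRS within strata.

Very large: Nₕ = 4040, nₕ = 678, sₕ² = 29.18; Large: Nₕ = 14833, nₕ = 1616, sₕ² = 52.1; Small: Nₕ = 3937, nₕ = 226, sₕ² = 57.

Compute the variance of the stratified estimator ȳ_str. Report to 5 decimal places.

0.02035

Var(ȳ_str) = Σₕ Wₕ²(1 − fₕ)sₕ²/nₕ with Wₕ = Nₕ/N, N = 22810.
Very large: Wₕ = 0.17711530; term = 0.17711530²·(1 − 0.16782178)·29.18/678 = 0.0011235285.
Large: Wₕ = 0.65028496; term = 0.65028496²·(1 − 0.10894627)·52.1/1616 = 0.012148081.
Small: Wₕ = 0.17259974; term = 0.17259974²·(1 − 0.05740411)·57/226 = 0.0070822657.
Sum = 0.020353875.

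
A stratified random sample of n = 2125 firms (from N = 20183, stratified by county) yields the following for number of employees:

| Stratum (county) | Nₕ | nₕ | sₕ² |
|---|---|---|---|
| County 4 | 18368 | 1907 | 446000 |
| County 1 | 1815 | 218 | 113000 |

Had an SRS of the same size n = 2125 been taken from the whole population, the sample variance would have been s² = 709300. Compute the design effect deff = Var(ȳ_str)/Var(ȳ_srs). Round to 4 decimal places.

0.5936

Var(ȳ_str) = Σ Wₕ²(1−fₕ)sₕ²/nₕ with Wₕ = Nₕ/20183:
  County 4: (18368/20183)²·(1−1907/18368)·446000/1907 = 173.59244
  County 1: (1815/20183)²·(1−218/1815)·113000/218 = 3.6883494
  → Var(ȳ_str) = 177.28079.
Var(ȳ_srs) = (1 − 2125/20183)·709300/2125 = 298.6448.
deff = 177.28079 / 298.6448 = 0.5936.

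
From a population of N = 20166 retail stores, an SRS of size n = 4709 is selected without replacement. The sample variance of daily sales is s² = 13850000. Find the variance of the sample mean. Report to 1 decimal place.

2254.4

Under SRS without replacement, Var(ȳ) = (1 − f)·s²/n with f = n/N = 4709/20166 = 0.23351185.
Var(ȳ) = (1 − 0.23351185)·13850000/4709 = 0.76648815·2941.1765 = 2254.3769.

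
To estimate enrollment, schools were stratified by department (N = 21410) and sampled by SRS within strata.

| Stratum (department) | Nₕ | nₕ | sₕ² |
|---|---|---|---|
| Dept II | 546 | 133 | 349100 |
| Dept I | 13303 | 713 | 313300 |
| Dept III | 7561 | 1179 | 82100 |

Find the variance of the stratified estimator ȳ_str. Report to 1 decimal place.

Var(ȳ_str) = Σₕ Wₕ²(1 − fₕ)sₕ²/nₕ with Wₕ = Nₕ/N, N = 21410.
Dept II: Wₕ = 0.02550210; term = 0.02550210²·(1 − 0.24358974)·349100/133 = 1.2912418.
Dept I: Wₕ = 0.62134517; term = 0.62134517²·(1 − 0.05359693)·313300/713 = 160.55094.
Dept III: Wₕ = 0.35315273; term = 0.35315273²·(1 − 0.15593176)·82100/1179 = 7.330474.
Sum = 169.17266.

169.2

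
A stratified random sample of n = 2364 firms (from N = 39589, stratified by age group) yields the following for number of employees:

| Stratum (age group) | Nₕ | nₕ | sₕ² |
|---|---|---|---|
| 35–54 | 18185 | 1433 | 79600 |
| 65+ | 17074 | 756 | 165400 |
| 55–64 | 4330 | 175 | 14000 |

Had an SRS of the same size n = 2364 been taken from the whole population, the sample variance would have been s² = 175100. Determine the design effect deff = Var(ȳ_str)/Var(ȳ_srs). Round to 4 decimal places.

0.7266

Var(ȳ_str) = Σ Wₕ²(1−fₕ)sₕ²/nₕ with Wₕ = Nₕ/39589:
  35–54: (18185/39589)²·(1−1433/18185)·79600/1433 = 10.796868
  65+: (17074/39589)²·(1−756/17074)·165400/756 = 38.892589
  55–64: (4330/39589)²·(1−175/4330)·14000/175 = 0.91833227
  → Var(ȳ_str) = 50.607789.
Var(ȳ_srs) = (1 − 2364/39589)·175100/2364 = 69.646428.
deff = 50.607789 / 69.646428 = 0.7266.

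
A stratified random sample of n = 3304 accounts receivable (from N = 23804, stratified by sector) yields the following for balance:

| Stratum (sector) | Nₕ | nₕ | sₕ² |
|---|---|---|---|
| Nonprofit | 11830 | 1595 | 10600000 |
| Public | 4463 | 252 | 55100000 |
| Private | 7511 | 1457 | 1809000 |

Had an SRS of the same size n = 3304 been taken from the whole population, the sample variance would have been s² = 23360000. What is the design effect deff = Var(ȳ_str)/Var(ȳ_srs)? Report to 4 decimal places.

1.4406

Var(ȳ_str) = Σ Wₕ²(1−fₕ)sₕ²/nₕ with Wₕ = Nₕ/23804:
  Nonprofit: (11830/23804)²·(1−1595/11830)·10600000/1595 = 1420.0966
  Public: (4463/23804)²·(1−252/4463)·55100000/252 = 7252.092
  Private: (7511/23804)²·(1−1457/7511)·1809000/1457 = 99.636694
  → Var(ȳ_str) = 8771.8253.
Var(ȳ_srs) = (1 − 3304/23804)·23360000/3304 = 6088.8702.
deff = 8771.8253 / 6088.8702 = 1.4406.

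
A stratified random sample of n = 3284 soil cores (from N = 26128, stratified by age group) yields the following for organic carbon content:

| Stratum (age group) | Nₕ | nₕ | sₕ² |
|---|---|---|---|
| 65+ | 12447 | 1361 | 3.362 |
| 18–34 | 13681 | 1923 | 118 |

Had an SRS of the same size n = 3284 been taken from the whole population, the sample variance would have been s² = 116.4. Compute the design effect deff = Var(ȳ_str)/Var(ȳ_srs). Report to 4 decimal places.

Var(ȳ_str) = Σ Wₕ²(1−fₕ)sₕ²/nₕ with Wₕ = Nₕ/26128:
  65+: (12447/26128)²·(1−1361/12447)·3.362/1361 = 4.9930603 × 10^-4
  18–34: (13681/26128)²·(1−1923/13681)·118/1923 = 0.014459114
  → Var(ȳ_str) = 0.01495842.
Var(ȳ_srs) = (1 − 3284/26128)·116.4/3284 = 0.030989589.
deff = 0.01495842 / 0.030989589 = 0.4827.

0.4827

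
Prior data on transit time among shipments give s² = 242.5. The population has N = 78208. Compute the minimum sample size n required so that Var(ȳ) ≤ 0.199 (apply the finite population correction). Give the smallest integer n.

1200

Without fpc, n₀ = s²/D = 242.5/0.199 = 1218.5930.
With fpc, (1 − n/N)·s²/n ≤ D requires n ≥ n₀/(1 + n₀/N) = 1218.5930/(1 + 1218.5930/78208) = 1199.8969.
Rounding up, n = 1200.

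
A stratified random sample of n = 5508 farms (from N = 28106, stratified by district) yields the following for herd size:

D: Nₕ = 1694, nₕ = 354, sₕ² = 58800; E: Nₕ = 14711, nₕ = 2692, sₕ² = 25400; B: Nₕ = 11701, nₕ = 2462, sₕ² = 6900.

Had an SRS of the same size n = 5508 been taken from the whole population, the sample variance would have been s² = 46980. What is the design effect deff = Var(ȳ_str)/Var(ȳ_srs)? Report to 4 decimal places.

Var(ȳ_str) = Σ Wₕ²(1−fₕ)sₕ²/nₕ with Wₕ = Nₕ/28106:
  D: (1694/28106)²·(1−354/1694)·58800/354 = 0.47730302
  E: (14711/28106)²·(1−2692/14711)·25400/2692 = 2.1118891
  B: (11701/28106)²·(1−2462/11701)·6900/2462 = 0.38354021
  → Var(ȳ_str) = 2.9727323.
Var(ȳ_srs) = (1 − 5508/28106)·46980/5508 = 6.8578826.
deff = 2.9727323 / 6.8578826 = 0.4335.

0.4335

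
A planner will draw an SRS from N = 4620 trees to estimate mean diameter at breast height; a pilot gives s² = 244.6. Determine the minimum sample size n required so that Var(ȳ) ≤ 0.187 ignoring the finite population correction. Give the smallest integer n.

Without fpc, n₀ = s²/D = 244.6/0.187 = 1308.0214.
Rounding up, n = 1309.

1309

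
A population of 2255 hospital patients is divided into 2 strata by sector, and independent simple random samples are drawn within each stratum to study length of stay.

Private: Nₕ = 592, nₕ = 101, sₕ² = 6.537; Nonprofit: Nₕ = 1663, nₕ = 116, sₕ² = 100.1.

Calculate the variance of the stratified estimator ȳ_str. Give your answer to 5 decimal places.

0.44028

Var(ȳ_str) = Σₕ Wₕ²(1 − fₕ)sₕ²/nₕ with Wₕ = Nₕ/N, N = 2255.
Private: Wₕ = 0.26252772; term = 0.26252772²·(1 − 0.17060811)·6.537/101 = 0.003699706.
Nonprofit: Wₕ = 0.73747228; term = 0.73747228²·(1 − 0.06975346)·100.1/116 = 0.43658173.
Sum = 0.44028144.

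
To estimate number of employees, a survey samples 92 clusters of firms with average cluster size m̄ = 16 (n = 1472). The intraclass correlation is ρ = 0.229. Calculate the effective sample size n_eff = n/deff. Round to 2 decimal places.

deff = 1 + (16 − 1)·0.229 = 1 + 3.435 = 4.435.
n_eff = 1472 / 4.435 = 331.91.

331.91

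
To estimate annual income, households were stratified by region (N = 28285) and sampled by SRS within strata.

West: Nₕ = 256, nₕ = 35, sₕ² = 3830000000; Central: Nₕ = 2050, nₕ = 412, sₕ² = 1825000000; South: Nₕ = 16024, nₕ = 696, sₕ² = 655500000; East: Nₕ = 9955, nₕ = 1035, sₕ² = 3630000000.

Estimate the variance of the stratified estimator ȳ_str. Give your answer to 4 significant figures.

704700

Var(ȳ_str) = Σₕ Wₕ²(1 − fₕ)sₕ²/nₕ with Wₕ = Nₕ/N, N = 28285.
West: Wₕ = 0.00905073; term = 0.00905073²·(1 − 0.13671875)·3830000000/35 = 7738.3898.
Central: Wₕ = 0.07247658; term = 0.07247658²·(1 − 0.20097561)·1825000000/412 = 18591.783.
South: Wₕ = 0.56651936; term = 0.56651936²·(1 − 0.04343485)·655500000/696 = 289139.56.
East: Wₕ = 0.35195333; term = 0.35195333²·(1 − 0.10396786)·3630000000/1035 = 389278.15.
Sum = 704747.88.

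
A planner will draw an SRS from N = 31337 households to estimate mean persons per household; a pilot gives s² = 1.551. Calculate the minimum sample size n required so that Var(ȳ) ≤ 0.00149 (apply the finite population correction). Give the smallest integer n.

1008

Without fpc, n₀ = s²/D = 1.551/0.00149 = 1040.9396.
With fpc, (1 − n/N)·s²/n ≤ D requires n ≥ n₀/(1 + n₀/N) = 1040.9396/(1 + 1040.9396/31337) = 1007.4738.
Rounding up, n = 1008.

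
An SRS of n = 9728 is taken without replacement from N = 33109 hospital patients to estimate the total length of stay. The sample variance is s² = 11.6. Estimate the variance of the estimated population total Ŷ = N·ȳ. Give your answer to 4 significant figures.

923100

Var(Ŷ) = N²·Var(ȳ) = N²·(1 − n/N)·s²/n.
f = 9728/33109 = 0.29381739; Var(ȳ) = 0.70618261·11.6/9728 = 8.420763 × 10^-4.
Var(Ŷ) = 33109² · (8.420763 × 10^-4) = 923088.99.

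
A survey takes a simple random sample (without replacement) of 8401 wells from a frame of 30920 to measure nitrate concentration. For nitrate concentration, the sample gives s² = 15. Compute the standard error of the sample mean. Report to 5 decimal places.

0.03606

Under SRS without replacement, Var(ȳ) = (1 − f)·s²/n with f = n/N = 8401/30920 = 0.27170116.
Var(ȳ) = (1 − 0.27170116)·15/8401 = 0.72829884·0.0017855017 = 0.0013003788.
SE(ȳ) = √(0.0013003788) = 0.03606.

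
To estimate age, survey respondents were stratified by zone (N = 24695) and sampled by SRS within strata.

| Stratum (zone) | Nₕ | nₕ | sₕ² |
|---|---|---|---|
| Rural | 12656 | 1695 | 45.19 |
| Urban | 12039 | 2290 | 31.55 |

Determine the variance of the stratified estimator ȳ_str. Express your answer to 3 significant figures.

Var(ȳ_str) = Σₕ Wₕ²(1 − fₕ)sₕ²/nₕ with Wₕ = Nₕ/N, N = 24695.
Rural: Wₕ = 0.51249241; term = 0.51249241²·(1 − 0.13392857)·45.19/1695 = 0.0060645869.
Urban: Wₕ = 0.48750759; term = 0.48750759²·(1 − 0.19021513)·31.55/2290 = 0.0026515285.
Sum = 0.0087161154.

0.00872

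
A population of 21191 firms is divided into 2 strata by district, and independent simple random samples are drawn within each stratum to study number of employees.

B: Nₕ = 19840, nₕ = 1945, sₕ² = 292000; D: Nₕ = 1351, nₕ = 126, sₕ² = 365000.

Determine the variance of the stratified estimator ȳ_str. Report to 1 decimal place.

129.4

Var(ȳ_str) = Σₕ Wₕ²(1 − fₕ)sₕ²/nₕ with Wₕ = Nₕ/N, N = 21191.
B: Wₕ = 0.93624652; term = 0.93624652²·(1 − 0.09803427)·292000/1945 = 118.69535.
D: Wₕ = 0.06375348; term = 0.06375348²·(1 − 0.09326425)·365000/126 = 10.676056.
Sum = 129.37141.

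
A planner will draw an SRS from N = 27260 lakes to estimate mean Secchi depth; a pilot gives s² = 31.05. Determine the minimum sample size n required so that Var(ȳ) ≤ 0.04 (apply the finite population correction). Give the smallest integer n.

755

Without fpc, n₀ = s²/D = 31.05/0.04 = 776.2500.
With fpc, (1 − n/N)·s²/n ≤ D requires n ≥ n₀/(1 + n₀/N) = 776.2500/(1 + 776.2500/27260) = 754.7577.
Rounding up, n = 755.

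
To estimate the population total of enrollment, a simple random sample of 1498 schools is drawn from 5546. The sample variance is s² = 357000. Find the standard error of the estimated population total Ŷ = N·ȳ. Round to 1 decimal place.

73145.6

Var(Ŷ) = N²·Var(ȳ) = N²·(1 − n/N)·s²/n.
f = 1498/5546 = 0.27010458; Var(ȳ) = 0.72989542·357000/1498 = 173.94704.
Var(Ŷ) = 5546² · 173.94704 = 5.3502832 × 10^9.
SE(Ŷ) = √(5.3502832 × 10^9) = 73145.6.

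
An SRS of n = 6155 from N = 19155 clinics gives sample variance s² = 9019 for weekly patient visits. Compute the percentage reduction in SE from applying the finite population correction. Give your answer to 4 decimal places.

f = n/N = 6155/19155 = 0.32132602.
SE_no-fpc = √(s²/n) = 1.210501; SE_fpc = √((1−f)s²/n) = 0.99723098.
Ratio = √(1−f) = 0.82381671. Reduction = 100·(1 − 0.82381671) = 17.6183%.

17.6183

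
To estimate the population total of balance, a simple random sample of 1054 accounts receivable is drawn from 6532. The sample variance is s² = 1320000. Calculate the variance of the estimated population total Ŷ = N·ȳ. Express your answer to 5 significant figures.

Var(Ŷ) = N²·Var(ȳ) = N²·(1 − n/N)·s²/n.
f = 1054/6532 = 0.16135946; Var(ȳ) = 0.83864054·1320000/1054 = 1050.2899.
Var(Ŷ) = 6532² · 1050.2899 = 4.4812744 × 10^10.

4.4813 × 10^10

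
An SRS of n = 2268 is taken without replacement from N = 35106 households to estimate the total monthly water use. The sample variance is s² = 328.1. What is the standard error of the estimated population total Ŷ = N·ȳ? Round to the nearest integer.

12914

Var(Ŷ) = N²·Var(ȳ) = N²·(1 − n/N)·s²/n.
f = 2268/35106 = 0.06460434; Var(ȳ) = 0.93539566·328.1/2268 = 0.13531892.
Var(Ŷ) = 35106² · 0.13531892 = 1.6677126 × 10^8.
SE(Ŷ) = √(1.6677126 × 10^8) = 12914.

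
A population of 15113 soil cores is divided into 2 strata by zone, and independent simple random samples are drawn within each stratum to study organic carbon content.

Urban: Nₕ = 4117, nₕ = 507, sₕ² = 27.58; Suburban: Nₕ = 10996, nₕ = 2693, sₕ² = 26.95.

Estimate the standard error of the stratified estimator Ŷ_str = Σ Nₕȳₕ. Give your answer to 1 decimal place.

1312.3

Var(Ŷ_str) = Σₕ Nₕ²(1 − fₕ)sₕ²/nₕ.
Urban: 4117²·(1 − 507/4117)·27.58/507 = 808489.48.
Suburban: 10996²·(1 − 2693/10996)·26.95/2693 = 913675.93.
Sum = 1.7221654 × 10^6.
SE = √(1.7221654 × 10^6) = 1312.3.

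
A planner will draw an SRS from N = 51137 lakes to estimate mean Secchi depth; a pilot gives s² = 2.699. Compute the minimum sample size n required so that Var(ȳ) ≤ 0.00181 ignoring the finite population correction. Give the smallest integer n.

1492

Without fpc, n₀ = s²/D = 2.699/0.00181 = 1491.1602.
Rounding up, n = 1492.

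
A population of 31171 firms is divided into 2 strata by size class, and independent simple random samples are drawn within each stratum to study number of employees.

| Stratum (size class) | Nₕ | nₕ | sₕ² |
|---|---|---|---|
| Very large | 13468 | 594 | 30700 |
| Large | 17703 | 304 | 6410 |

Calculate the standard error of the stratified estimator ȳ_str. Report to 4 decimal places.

Var(ȳ_str) = Σₕ Wₕ²(1 − fₕ)sₕ²/nₕ with Wₕ = Nₕ/N, N = 31171.
Very large: Wₕ = 0.43206827; term = 0.43206827²·(1 − 0.04410454)·30700/594 = 9.2228909.
Large: Wₕ = 0.56793173; term = 0.56793173²·(1 − 0.01717223)·6410/304 = 6.6842723.
Sum = 15.907163.
SE = √(15.907163) = 3.9884.

3.9884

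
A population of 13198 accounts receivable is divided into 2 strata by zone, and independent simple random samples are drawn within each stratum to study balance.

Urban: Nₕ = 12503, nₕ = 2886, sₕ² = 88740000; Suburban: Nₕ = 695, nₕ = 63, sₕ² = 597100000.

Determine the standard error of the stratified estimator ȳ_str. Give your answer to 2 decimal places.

Var(ȳ_str) = Σₕ Wₕ²(1 − fₕ)sₕ²/nₕ with Wₕ = Nₕ/N, N = 13198.
Urban: Wₕ = 0.94734051; term = 0.94734051²·(1 − 0.23082460)·88740000/2886 = 21225.635.
Suburban: Wₕ = 0.05265949; term = 0.05265949²·(1 − 0.09064748)·597100000/63 = 23899.684.
Sum = 45125.319.
SE = √(45125.319) = 212.43.

212.43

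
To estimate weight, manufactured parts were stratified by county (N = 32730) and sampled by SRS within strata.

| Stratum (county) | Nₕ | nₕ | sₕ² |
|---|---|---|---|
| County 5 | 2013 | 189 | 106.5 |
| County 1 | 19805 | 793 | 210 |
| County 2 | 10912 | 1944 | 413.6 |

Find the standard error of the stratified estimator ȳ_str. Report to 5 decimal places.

0.33830

Var(ȳ_str) = Σₕ Wₕ²(1 − fₕ)sₕ²/nₕ with Wₕ = Nₕ/N, N = 32730.
County 5: Wₕ = 0.06150321; term = 0.06150321²·(1 − 0.09388972)·106.5/189 = 0.0019313652.
County 1: Wₕ = 0.60510235; term = 0.60510235²·(1 − 0.04004039)·210/793 = 0.09308008.
County 2: Wₕ = 0.33339444; term = 0.33339444²·(1 − 0.17815249)·413.6/1944 = 0.019435343.
Sum = 0.11444679.
SE = √(0.11444679) = 0.33830.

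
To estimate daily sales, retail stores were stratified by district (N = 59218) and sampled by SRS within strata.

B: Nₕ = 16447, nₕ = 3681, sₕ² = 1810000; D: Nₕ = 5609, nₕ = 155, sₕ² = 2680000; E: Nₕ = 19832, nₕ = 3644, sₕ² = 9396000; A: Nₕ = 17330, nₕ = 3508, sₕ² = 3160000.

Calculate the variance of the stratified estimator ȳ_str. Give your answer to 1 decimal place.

Var(ȳ_str) = Σₕ Wₕ²(1 − fₕ)sₕ²/nₕ with Wₕ = Nₕ/N, N = 59218.
B: Wₕ = 0.27773650; term = 0.27773650²·(1 − 0.22380981)·1810000/3681 = 29.440611.
D: Wₕ = 0.09471782; term = 0.09471782²·(1 − 0.02763416)·2680000/155 = 150.83294.
E: Wₕ = 0.33489817; term = 0.33489817²·(1 − 0.18374344)·9396000/3644 = 236.057.
A: Wₕ = 0.29264751; term = 0.29264751²·(1 − 0.20242354)·3160000/3508 = 61.530363.
Sum = 477.86091.

477.9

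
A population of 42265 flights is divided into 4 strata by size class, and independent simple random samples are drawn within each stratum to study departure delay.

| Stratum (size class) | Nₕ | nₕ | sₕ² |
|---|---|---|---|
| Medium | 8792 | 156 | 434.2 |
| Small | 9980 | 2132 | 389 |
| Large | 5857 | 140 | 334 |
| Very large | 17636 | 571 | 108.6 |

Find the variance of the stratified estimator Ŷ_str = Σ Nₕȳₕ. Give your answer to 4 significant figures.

Var(Ŷ_str) = Σₕ Nₕ²(1 − fₕ)sₕ²/nₕ.
Medium: 8792²·(1 − 156/8792)·434.2/156 = 2.1133213 × 10^8.
Small: 9980²·(1 − 2132/9980)·389/2132 = 1.4290648 × 10^7.
Large: 5857²·(1 − 140/5857)·334/140 = 7.9884376 × 10^7.
Very large: 17636²·(1 − 571/17636)·108.6/571 = 5.7240063 × 10^7.
Sum = 3.6274722 × 10^8.

3.627 × 10^8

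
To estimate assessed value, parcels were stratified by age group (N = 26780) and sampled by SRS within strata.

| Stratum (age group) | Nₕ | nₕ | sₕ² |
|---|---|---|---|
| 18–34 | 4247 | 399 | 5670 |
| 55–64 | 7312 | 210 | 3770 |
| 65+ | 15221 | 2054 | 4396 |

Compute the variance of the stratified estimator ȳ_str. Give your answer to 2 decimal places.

2.22

Var(ȳ_str) = Σₕ Wₕ²(1 − fₕ)sₕ²/nₕ with Wₕ = Nₕ/N, N = 26780.
18–34: Wₕ = 0.15858850; term = 0.15858850²·(1 − 0.09394867)·5670/399 = 0.32382199.
55–64: Wₕ = 0.27303958; term = 0.27303958²·(1 − 0.02871991)·3770/210 = 1.2999234.
65+: Wₕ = 0.56837192; term = 0.56837192²·(1 − 0.13494514)·4396/2054 = 0.59808942.
Sum = 2.2218348.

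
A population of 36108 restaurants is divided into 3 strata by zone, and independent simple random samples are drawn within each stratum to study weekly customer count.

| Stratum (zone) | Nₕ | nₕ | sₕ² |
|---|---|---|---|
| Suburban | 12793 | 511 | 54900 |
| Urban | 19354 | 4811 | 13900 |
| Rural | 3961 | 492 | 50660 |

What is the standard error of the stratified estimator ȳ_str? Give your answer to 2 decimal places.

Var(ȳ_str) = Σₕ Wₕ²(1 − fₕ)sₕ²/nₕ with Wₕ = Nₕ/N, N = 36108.
Suburban: Wₕ = 0.35429822; term = 0.35429822²·(1 − 0.03994372)·54900/511 = 12.947504.
Urban: Wₕ = 0.53600310; term = 0.53600310²·(1 − 0.24857911)·13900/4811 = 0.62373098.
Rural: Wₕ = 0.10969868; term = 0.10969868²·(1 − 0.12421106)·50660/492 = 1.0851814.
Sum = 14.656416.
SE = √(14.656416) = 3.83.

3.83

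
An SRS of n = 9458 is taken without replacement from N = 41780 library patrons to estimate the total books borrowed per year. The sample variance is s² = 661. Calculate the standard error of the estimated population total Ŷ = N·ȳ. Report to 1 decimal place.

Var(Ŷ) = N²·Var(ȳ) = N²·(1 − n/N)·s²/n.
f = 9458/41780 = 0.22637626; Var(ȳ) = 0.77362374·661/9458 = 0.054066959.
Var(Ŷ) = 41780² · 0.054066959 = 9.4377575 × 10^7.
SE(Ŷ) = √(9.4377575 × 10^7) = 9714.8.

9714.8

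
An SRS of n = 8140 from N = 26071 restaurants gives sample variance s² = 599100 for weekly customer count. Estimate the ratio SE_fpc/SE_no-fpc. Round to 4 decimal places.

f = n/N = 8140/26071 = 0.31222431.
SE_no-fpc = √(s²/n) = 8.5790156; SE_fpc = √((1−f)s²/n) = 7.11477.
Ratio = √(1−f) = 0.82932243.

0.8293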